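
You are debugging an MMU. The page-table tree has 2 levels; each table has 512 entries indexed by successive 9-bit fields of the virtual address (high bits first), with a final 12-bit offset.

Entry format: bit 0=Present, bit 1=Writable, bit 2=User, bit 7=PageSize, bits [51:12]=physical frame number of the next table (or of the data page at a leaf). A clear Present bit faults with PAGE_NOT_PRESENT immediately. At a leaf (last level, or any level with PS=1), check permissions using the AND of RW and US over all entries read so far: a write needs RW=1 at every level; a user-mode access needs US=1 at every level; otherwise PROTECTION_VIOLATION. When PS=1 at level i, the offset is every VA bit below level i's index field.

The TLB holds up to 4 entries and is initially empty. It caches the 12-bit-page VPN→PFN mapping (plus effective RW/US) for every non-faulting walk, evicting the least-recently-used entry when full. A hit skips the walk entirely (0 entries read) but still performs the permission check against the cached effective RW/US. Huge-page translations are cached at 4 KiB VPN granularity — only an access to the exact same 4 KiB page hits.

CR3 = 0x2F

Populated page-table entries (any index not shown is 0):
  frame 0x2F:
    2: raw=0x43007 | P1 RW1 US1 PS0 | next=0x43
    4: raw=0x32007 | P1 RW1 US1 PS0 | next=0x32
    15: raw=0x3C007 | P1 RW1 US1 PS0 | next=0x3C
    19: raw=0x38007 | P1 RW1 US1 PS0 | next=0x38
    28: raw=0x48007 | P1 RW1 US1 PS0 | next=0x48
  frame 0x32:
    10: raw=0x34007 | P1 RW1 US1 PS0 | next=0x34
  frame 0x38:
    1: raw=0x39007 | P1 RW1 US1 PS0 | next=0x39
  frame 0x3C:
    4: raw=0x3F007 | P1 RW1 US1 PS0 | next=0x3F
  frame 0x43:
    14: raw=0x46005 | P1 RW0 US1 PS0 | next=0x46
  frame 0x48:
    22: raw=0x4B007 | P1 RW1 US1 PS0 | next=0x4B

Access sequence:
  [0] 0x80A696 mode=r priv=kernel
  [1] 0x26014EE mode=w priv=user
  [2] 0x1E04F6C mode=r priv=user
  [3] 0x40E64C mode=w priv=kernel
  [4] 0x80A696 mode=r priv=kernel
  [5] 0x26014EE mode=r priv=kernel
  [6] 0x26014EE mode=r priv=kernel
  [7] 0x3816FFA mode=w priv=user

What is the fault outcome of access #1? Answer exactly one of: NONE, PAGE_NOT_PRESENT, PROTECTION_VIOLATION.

Trace:
#0 VA=0x80A696 (r,kernel):
  lvl0: tbl 0x2F, slot 4 ⇒ 0x32007 (P1/RW1/US1/PS0)
  lvl1: tbl 0x32, slot 10 ⇒ 0x34007 (P1/RW1/US1/PS0)
  ✓ 0x34696  — 2 lookups
#1 VA=0x26014EE (w,user):
  lvl0: tbl 0x2F, slot 19 ⇒ 0x38007 (P1/RW1/US1/PS0)
  lvl1: tbl 0x38, slot 1 ⇒ 0x39007 (P1/RW1/US1/PS0)
  ✓ 0x394EE  — 2 lookups
#2 VA=0x1E04F6C (r,user):
  lvl0: tbl 0x2F, slot 15 ⇒ 0x3C007 (P1/RW1/US1/PS0)
  lvl1: tbl 0x3C, slot 4 ⇒ 0x3F007 (P1/RW1/US1/PS0)
  ✓ 0x3FF6C  — 2 lookups
#3 VA=0x40E64C (w,kernel):
  lvl0: tbl 0x2F, slot 2 ⇒ 0x43007 (P1/RW1/US1/PS0)
  lvl1: tbl 0x43, slot 14 ⇒ 0x46005 (P1/RW0/US1/PS0)
  ⇒ fault: PROTECTION_VIOLATION  — 2 lookups
#4 VA=0x80A696 (r,kernel):
  TLB hit vpn=0x80A → PA=0x34696
#5 VA=0x26014EE (r,kernel):
  TLB hit vpn=0x2601 → PA=0x394EE
#6 VA=0x26014EE (r,kernel):
  TLB hit vpn=0x2601 → PA=0x394EE
#7 VA=0x3816FFA (w,user):
  lvl0: tbl 0x2F, slot 28 ⇒ 0x48007 (P1/RW1/US1/PS0)
  lvl1: tbl 0x48, slot 22 ⇒ 0x4B007 (P1/RW1/US1/PS0)
  ✓ 0x4BFFA  — 2 lookups

Access #1 fault: NONE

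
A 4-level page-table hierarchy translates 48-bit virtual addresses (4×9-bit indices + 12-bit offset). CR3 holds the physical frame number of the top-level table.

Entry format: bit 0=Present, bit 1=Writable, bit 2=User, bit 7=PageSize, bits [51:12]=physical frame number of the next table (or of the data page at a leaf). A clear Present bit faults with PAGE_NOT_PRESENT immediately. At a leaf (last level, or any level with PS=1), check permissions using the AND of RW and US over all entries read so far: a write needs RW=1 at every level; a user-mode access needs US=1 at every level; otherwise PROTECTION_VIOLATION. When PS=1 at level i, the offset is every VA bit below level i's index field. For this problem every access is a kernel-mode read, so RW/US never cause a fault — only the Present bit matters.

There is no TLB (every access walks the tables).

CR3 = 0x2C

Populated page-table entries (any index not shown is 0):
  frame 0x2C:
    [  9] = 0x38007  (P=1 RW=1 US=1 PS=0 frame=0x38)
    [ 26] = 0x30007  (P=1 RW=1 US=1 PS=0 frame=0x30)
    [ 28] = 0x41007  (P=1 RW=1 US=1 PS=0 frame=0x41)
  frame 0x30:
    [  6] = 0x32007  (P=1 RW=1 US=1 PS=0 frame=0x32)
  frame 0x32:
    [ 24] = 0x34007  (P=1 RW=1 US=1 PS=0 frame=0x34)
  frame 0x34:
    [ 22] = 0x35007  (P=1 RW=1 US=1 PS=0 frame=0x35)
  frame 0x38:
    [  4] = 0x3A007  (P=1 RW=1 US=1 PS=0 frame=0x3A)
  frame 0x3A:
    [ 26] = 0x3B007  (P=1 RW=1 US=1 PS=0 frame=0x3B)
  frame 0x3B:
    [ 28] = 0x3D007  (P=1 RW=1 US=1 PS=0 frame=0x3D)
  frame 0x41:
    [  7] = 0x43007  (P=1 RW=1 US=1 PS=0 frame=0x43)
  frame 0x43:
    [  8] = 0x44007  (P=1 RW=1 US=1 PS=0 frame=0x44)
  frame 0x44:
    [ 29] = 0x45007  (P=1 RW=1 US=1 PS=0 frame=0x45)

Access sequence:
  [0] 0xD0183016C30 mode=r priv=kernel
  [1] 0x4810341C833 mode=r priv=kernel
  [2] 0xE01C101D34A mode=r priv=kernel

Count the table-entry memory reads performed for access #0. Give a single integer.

Trace:
#0 VA=0xD0183016C30 (r,kernel):
  lvl0: tbl 0x2C, slot 26 ⇒ 0x30007 (P1/RW1/US1/PS0)
  lvl1: tbl 0x30, slot 6 ⇒ 0x32007 (P1/RW1/US1/PS0)
  lvl2: tbl 0x32, slot 24 ⇒ 0x34007 (P1/RW1/US1/PS0)
  lvl3: tbl 0x34, slot 22 ⇒ 0x35007 (P1/RW1/US1/PS0)
  ⇒ phys 0x35C30  [4 reads]
#1 VA=0x4810341C833 (r,kernel):
  lvl0: tbl 0x2C, slot 9 ⇒ 0x38007 (P1/RW1/US1/PS0)
  lvl1: tbl 0x38, slot 4 ⇒ 0x3A007 (P1/RW1/US1/PS0)
  lvl2: tbl 0x3A, slot 26 ⇒ 0x3B007 (P1/RW1/US1/PS0)
  lvl3: tbl 0x3B, slot 28 ⇒ 0x3D007 (P1/RW1/US1/PS0)
  ⇒ phys 0x3D833  [4 reads]
#2 VA=0xE01C101D34A (r,kernel):
  lvl0: tbl 0x2C, slot 28 ⇒ 0x41007 (P1/RW1/US1/PS0)
  lvl1: tbl 0x41, slot 7 ⇒ 0x43007 (P1/RW1/US1/PS0)
  lvl2: tbl 0x43, slot 8 ⇒ 0x44007 (P1/RW1/US1/PS0)
  lvl3: tbl 0x44, slot 29 ⇒ 0x45007 (P1/RW1/US1/PS0)
  ⇒ phys 0x4534A  [4 reads]

Entries read for #0: 4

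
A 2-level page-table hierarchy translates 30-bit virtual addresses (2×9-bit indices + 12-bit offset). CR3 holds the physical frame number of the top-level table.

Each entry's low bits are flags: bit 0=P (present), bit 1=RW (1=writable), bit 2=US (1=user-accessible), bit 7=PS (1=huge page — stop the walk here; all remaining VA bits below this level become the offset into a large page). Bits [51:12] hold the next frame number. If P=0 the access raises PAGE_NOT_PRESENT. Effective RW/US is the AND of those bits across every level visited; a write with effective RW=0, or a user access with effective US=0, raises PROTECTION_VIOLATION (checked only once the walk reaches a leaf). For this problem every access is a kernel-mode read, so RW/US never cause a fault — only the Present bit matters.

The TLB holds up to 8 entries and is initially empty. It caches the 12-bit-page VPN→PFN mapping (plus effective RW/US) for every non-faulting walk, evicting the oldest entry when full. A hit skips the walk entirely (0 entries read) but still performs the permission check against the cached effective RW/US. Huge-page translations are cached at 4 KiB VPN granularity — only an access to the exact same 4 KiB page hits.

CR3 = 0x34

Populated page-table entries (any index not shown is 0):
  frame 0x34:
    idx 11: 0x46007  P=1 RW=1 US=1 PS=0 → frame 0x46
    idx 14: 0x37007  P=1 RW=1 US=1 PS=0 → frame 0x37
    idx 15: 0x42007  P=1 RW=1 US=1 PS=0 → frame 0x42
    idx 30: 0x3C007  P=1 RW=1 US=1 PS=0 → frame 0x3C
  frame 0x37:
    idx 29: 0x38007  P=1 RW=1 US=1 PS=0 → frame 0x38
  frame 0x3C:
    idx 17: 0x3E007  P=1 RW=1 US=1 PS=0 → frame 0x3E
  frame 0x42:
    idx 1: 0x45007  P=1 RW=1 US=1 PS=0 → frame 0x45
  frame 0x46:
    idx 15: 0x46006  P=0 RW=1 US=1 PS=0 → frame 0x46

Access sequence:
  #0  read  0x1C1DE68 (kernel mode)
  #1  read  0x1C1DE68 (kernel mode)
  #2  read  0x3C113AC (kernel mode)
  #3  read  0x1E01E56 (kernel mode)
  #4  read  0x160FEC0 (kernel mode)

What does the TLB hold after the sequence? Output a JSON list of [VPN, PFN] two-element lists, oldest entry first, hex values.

Trace:
#0 VA=0x1C1DE68 (r,kernel):
  L0 @0x34[14] → 0x37007  P=1,RW=1,US=1,PS=0
  L1 @0x37[29] → 0x38007  P=1,RW=1,US=1,PS=0
  ✓ 0x38E68  — 2 lookups
#1 VA=0x1C1DE68 (r,kernel):
  TLB hit vpn=0x1C1D → PA=0x38E68
#2 VA=0x3C113AC (r,kernel):
  L0 @0x34[30] → 0x3C007  P=1,RW=1,US=1,PS=0
  L1 @0x3C[17] → 0x3E007  P=1,RW=1,US=1,PS=0
  ✓ 0x3E3AC  — 2 lookups
#3 VA=0x1E01E56 (r,kernel):
  L0 @0x34[15] → 0x42007  P=1,RW=1,US=1,PS=0
  L1 @0x42[1] → 0x45007  P=1,RW=1,US=1,PS=0
  ✓ 0x45E56  — 2 lookups
#4 VA=0x160FEC0 (r,kernel):
  L0 @0x34[11] → 0x46007  P=1,RW=1,US=1,PS=0
  L1 @0x46[15] → 0x46006  P=0,RW=1,US=1,PS=0
  ✗ PAGE_NOT_PRESENT  [2 reads]

TLB: [["0x1C1D", "0x38"], ["0x3C11", "0x3E"], ["0x1E01", "0x45"]]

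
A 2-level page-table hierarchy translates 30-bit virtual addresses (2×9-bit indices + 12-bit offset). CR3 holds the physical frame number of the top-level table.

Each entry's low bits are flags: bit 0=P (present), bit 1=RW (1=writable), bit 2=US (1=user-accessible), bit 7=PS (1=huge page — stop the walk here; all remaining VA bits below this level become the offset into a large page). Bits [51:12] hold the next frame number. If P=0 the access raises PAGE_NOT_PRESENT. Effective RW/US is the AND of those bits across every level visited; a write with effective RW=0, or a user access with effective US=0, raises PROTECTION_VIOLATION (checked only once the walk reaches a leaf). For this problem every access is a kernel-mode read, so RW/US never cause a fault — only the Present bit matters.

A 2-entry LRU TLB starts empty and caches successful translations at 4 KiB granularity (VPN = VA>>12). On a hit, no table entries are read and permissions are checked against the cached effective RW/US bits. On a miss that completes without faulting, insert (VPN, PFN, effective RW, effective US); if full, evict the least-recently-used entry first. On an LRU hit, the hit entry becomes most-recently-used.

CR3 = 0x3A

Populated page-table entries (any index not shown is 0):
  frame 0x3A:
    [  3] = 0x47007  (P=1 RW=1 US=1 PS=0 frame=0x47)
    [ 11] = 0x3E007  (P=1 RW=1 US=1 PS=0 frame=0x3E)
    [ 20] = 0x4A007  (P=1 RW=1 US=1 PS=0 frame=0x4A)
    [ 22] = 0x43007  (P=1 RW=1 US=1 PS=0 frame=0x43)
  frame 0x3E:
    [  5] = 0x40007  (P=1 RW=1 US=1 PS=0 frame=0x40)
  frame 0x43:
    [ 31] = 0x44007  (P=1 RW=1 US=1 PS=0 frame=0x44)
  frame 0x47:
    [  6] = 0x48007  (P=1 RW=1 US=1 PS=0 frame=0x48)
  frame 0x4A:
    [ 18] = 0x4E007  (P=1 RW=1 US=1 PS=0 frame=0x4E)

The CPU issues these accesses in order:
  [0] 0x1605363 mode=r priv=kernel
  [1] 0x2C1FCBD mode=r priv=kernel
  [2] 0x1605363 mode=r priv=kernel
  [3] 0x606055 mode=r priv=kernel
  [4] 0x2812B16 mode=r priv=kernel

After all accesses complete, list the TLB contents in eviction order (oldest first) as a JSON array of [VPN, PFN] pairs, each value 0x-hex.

Walk each access:
#0 VA=0x1605363 (r,kernel):
  [0] read 0x3A idx=11: raw=0x3E007 flags P=1 W=1 U=1 S=0
  [1] read 0x3E idx=5: raw=0x40007 flags P=1 W=1 U=1 S=0
  ✓ 0x40363  — 2 lookups
#1 VA=0x2C1FCBD (r,kernel):
  [0] read 0x3A idx=22: raw=0x43007 flags P=1 W=1 U=1 S=0
  [1] read 0x43 idx=31: raw=0x44007 flags P=1 W=1 U=1 S=0
  ✓ 0x44CBD  — 2 lookups
#2 VA=0x1605363 (r,kernel):
  TLB hit vpn=0x1605 → PA=0x40363
#3 VA=0x606055 (r,kernel):
  [0] read 0x3A idx=3: raw=0x47007 flags P=1 W=1 U=1 S=0
  [1] read 0x47 idx=6: raw=0x48007 flags P=1 W=1 U=1 S=0
  ✓ 0x48055  — 2 lookups
#4 VA=0x2812B16 (r,kernel):
  [0] read 0x3A idx=20: raw=0x4A007 flags P=1 W=1 U=1 S=0
  [1] read 0x4A idx=18: raw=0x4E007 flags P=1 W=1 U=1 S=0
  ✓ 0x4EB16  — 2 lookups

TLB: [["0x606", "0x48"], ["0x2812", "0x4E"]]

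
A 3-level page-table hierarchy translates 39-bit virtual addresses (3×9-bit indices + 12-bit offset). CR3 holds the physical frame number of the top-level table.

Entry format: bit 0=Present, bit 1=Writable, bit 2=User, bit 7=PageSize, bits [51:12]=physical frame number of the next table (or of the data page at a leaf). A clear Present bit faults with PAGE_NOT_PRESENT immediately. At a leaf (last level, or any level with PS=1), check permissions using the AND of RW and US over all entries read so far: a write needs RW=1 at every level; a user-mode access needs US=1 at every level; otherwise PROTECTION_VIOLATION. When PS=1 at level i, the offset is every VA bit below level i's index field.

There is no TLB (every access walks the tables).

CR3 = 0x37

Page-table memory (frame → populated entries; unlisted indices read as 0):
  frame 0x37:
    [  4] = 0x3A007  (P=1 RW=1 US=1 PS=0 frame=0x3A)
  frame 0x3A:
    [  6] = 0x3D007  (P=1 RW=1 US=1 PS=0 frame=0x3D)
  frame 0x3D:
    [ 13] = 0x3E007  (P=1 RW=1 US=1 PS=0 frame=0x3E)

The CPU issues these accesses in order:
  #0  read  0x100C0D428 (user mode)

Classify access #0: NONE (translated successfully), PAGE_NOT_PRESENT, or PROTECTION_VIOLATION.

Walk each access:
#0 VA=0x100C0D428 (r,user):
  L0 @0x37[4] → 0x3A007  P=1,RW=1,US=1,PS=0
  L1 @0x3A[6] → 0x3D007  P=1,RW=1,US=1,PS=0
  L2 @0x3D[13] → 0x3E007  P=1,RW=1,US=1,PS=0
  ⇒ phys 0x3E428  [3 reads]

Access #0 fault: NONE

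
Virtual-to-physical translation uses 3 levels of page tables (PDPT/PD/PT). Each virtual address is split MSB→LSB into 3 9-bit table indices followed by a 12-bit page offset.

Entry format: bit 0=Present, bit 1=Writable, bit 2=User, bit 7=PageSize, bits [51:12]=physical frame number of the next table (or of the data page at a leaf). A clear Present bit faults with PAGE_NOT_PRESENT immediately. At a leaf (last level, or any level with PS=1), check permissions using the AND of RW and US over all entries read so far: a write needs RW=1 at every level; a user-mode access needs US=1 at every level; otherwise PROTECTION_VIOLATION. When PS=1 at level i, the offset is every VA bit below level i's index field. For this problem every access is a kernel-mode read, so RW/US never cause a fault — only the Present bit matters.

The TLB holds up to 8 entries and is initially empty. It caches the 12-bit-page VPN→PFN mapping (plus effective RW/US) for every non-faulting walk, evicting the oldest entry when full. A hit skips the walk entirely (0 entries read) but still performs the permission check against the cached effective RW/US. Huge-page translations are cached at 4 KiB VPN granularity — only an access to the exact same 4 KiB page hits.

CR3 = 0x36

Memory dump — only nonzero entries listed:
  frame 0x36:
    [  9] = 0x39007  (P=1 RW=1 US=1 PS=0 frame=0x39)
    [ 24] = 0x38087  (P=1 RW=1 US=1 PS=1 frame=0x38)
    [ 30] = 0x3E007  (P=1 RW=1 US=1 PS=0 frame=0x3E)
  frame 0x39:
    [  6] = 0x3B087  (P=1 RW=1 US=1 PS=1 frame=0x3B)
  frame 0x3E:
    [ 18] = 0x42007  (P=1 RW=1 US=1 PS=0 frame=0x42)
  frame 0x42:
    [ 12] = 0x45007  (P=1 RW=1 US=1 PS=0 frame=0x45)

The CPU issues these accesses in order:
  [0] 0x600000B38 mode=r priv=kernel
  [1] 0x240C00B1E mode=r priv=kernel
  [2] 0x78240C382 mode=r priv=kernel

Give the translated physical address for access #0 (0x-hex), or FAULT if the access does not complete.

Per-access translation:
#0 VA=0x600000B38 (r,kernel):
  L0 @0x36[24] → 0x38087  P=1,RW=1,US=1,PS=1
  ⇒ phys 0x38B38 (huge @L0)  [1 reads]
#1 VA=0x240C00B1E (r,kernel):
  L0 @0x36[9] → 0x39007  P=1,RW=1,US=1,PS=0
  L1 @0x39[6] → 0x3B087  P=1,RW=1,US=1,PS=1
  ⇒ phys 0x3BB1E (huge @L1)  [2 reads]
#2 VA=0x78240C382 (r,kernel):
  L0 @0x36[30] → 0x3E007  P=1,RW=1,US=1,PS=0
  L1 @0x3E[18] → 0x42007  P=1,RW=1,US=1,PS=0
  L2 @0x42[12] → 0x45007  P=1,RW=1,US=1,PS=0
  ⇒ phys 0x45382  [3 reads]

Access #0 PA: 0x38B38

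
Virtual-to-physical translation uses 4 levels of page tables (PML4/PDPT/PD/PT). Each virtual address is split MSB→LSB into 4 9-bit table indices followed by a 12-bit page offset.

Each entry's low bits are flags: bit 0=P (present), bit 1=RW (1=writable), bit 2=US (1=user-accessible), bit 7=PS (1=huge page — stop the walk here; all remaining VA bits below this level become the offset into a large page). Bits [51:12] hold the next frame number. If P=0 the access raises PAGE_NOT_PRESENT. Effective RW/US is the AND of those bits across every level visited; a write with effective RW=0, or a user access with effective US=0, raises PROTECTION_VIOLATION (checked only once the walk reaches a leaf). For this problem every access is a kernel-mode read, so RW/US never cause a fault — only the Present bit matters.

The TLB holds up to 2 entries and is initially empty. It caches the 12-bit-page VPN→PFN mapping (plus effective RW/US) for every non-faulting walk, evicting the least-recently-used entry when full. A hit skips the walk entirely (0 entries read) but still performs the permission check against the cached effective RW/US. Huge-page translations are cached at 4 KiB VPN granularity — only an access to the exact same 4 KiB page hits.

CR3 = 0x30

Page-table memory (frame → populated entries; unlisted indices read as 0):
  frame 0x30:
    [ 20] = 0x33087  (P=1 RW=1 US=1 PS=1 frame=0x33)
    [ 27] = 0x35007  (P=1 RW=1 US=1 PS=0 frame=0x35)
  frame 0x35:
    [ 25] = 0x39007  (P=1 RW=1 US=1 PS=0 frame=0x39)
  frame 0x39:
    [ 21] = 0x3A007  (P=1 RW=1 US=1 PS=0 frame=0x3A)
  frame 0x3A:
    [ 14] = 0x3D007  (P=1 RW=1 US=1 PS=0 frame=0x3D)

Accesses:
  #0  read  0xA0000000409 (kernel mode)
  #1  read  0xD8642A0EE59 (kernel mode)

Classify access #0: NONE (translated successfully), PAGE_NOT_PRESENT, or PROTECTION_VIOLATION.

Walk each access:
#0 VA=0xA0000000409 (r,kernel):
  [0] read 0x30 idx=20: raw=0x33087 flags P=1 W=1 U=1 S=1
  ⇒ phys 0x33409 (huge @L0)  [1 reads]
#1 VA=0xD8642A0EE59 (r,kernel):
  [0] read 0x30 idx=27: raw=0x35007 flags P=1 W=1 U=1 S=0
  [1] read 0x35 idx=25: raw=0x39007 flags P=1 W=1 U=1 S=0
  [2] read 0x39 idx=21: raw=0x3A007 flags P=1 W=1 U=1 S=0
  [3] read 0x3A idx=14: raw=0x3D007 flags P=1 W=1 U=1 S=0
  ⇒ phys 0x3DE59  [4 reads]

Access #0 fault: NONE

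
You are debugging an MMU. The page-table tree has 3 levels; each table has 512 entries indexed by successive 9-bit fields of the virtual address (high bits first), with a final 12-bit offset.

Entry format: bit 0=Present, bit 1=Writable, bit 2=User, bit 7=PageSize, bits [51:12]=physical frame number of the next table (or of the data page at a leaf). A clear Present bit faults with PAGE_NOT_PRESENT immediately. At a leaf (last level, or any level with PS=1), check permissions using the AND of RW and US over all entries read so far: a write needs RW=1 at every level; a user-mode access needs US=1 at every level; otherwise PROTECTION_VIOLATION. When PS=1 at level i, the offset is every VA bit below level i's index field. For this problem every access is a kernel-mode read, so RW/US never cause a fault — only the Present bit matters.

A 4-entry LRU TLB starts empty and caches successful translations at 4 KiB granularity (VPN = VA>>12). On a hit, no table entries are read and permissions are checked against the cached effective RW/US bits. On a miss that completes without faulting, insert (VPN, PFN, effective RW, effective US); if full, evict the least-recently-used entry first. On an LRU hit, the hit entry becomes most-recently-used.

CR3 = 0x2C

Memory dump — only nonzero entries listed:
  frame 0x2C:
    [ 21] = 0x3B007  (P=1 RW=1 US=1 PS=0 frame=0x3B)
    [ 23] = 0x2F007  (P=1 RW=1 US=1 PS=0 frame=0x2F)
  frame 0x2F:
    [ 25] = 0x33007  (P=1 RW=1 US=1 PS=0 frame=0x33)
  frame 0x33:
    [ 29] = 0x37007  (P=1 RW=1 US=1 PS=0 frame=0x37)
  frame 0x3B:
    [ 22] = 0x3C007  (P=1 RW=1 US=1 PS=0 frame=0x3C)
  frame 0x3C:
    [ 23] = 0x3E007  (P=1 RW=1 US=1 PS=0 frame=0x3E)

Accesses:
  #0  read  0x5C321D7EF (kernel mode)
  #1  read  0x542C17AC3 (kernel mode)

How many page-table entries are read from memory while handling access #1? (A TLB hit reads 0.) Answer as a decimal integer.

Per-access translation:
#0 VA=0x5C321D7EF (r,kernel):
  L0 @0x2C[23] → 0x2F007  P=1,RW=1,US=1,PS=0
  L1 @0x2F[25] → 0x33007  P=1,RW=1,US=1,PS=0
  L2 @0x33[29] → 0x37007  P=1,RW=1,US=1,PS=0
  → PA=0x377EF  (3 entries read)
#1 VA=0x542C17AC3 (r,kernel):
  L0 @0x2C[21] → 0x3B007  P=1,RW=1,US=1,PS=0
  L1 @0x3B[22] → 0x3C007  P=1,RW=1,US=1,PS=0
  L2 @0x3C[23] → 0x3E007  P=1,RW=1,US=1,PS=0
  → PA=0x3EAC3  (3 entries read)

Entries read for #1: 3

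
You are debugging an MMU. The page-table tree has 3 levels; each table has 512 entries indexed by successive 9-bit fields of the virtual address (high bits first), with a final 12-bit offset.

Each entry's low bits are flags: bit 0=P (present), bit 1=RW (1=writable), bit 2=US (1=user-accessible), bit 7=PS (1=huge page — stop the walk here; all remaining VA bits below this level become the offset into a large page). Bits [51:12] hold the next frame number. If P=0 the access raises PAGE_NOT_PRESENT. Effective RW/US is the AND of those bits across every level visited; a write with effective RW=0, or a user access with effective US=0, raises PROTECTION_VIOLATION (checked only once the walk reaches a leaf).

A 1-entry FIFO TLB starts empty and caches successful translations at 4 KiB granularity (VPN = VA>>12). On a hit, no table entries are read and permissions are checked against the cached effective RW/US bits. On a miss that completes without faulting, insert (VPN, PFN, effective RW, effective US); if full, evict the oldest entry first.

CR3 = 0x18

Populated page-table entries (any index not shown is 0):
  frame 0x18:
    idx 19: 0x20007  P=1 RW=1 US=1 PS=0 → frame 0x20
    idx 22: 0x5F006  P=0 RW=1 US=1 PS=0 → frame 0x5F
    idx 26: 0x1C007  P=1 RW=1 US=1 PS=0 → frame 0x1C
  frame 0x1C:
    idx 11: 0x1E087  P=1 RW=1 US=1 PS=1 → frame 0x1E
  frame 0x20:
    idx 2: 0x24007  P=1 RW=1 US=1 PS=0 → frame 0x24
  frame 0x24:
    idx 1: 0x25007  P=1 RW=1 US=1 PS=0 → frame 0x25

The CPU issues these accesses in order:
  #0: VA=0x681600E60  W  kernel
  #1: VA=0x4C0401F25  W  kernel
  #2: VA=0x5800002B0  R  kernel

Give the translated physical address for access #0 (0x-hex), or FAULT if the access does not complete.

Walk each access:
#0 VA=0x681600E60 (w,kernel):
  lvl0: tbl 0x18, slot 26 ⇒ 0x1C007 (P1/RW1/US1/PS0)
  lvl1: tbl 0x1C, slot 11 ⇒ 0x1E087 (P1/RW1/US1/PS1)
  ✓ 0x1EE60 (huge @L1)  — 2 lookups
#1 VA=0x4C0401F25 (w,kernel):
  lvl0: tbl 0x18, slot 19 ⇒ 0x20007 (P1/RW1/US1/PS0)
  lvl1: tbl 0x20, slot 2 ⇒ 0x24007 (P1/RW1/US1/PS0)
  lvl2: tbl 0x24, slot 1 ⇒ 0x25007 (P1/RW1/US1/PS0)
  ✓ 0x25F25  — 3 lookups
#2 VA=0x5800002B0 (r,kernel):
  lvl0: tbl 0x18, slot 22 ⇒ 0x5F006 (P0/RW1/US1/PS0)
  ⇒ fault: PAGE_NOT_PRESENT  — 1 lookups

Access #0 PA: 0x1EE60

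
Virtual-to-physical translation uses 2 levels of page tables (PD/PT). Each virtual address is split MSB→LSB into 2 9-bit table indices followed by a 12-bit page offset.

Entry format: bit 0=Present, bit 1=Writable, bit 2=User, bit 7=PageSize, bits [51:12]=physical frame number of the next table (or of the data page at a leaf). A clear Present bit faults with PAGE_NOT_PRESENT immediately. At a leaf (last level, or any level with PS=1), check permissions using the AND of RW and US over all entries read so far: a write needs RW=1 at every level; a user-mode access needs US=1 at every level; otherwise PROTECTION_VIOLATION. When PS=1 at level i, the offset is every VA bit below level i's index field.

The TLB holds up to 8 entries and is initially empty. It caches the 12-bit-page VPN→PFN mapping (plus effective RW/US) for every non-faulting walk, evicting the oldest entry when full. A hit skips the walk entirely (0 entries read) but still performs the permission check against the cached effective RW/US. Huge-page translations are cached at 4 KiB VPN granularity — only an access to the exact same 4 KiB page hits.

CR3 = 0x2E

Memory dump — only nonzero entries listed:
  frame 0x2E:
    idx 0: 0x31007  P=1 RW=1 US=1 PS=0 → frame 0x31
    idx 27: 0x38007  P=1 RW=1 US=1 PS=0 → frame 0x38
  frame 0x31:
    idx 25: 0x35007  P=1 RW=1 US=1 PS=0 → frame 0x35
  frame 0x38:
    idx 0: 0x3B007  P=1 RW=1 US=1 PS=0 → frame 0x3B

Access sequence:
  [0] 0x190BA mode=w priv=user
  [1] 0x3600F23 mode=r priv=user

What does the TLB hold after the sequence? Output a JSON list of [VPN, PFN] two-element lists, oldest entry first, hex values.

Trace:
#0 VA=0x190BA (w,user):
  L0: frame=0x2E idx=0 entry=0x31007 [P=1 RW=1 US=1 PS=0]
  L1: frame=0x31 idx=25 entry=0x35007 [P=1 RW=1 US=1 PS=0]
  ✓ 0x350BA  — 2 lookups
#1 VA=0x3600F23 (r,user):
  L0: frame=0x2E idx=27 entry=0x38007 [P=1 RW=1 US=1 PS=0]
  L1: frame=0x38 idx=0 entry=0x3B007 [P=1 RW=1 US=1 PS=0]
  ✓ 0x3BF23  — 2 lookups

TLB: [["0x19", "0x35"], ["0x3600", "0x3B"]]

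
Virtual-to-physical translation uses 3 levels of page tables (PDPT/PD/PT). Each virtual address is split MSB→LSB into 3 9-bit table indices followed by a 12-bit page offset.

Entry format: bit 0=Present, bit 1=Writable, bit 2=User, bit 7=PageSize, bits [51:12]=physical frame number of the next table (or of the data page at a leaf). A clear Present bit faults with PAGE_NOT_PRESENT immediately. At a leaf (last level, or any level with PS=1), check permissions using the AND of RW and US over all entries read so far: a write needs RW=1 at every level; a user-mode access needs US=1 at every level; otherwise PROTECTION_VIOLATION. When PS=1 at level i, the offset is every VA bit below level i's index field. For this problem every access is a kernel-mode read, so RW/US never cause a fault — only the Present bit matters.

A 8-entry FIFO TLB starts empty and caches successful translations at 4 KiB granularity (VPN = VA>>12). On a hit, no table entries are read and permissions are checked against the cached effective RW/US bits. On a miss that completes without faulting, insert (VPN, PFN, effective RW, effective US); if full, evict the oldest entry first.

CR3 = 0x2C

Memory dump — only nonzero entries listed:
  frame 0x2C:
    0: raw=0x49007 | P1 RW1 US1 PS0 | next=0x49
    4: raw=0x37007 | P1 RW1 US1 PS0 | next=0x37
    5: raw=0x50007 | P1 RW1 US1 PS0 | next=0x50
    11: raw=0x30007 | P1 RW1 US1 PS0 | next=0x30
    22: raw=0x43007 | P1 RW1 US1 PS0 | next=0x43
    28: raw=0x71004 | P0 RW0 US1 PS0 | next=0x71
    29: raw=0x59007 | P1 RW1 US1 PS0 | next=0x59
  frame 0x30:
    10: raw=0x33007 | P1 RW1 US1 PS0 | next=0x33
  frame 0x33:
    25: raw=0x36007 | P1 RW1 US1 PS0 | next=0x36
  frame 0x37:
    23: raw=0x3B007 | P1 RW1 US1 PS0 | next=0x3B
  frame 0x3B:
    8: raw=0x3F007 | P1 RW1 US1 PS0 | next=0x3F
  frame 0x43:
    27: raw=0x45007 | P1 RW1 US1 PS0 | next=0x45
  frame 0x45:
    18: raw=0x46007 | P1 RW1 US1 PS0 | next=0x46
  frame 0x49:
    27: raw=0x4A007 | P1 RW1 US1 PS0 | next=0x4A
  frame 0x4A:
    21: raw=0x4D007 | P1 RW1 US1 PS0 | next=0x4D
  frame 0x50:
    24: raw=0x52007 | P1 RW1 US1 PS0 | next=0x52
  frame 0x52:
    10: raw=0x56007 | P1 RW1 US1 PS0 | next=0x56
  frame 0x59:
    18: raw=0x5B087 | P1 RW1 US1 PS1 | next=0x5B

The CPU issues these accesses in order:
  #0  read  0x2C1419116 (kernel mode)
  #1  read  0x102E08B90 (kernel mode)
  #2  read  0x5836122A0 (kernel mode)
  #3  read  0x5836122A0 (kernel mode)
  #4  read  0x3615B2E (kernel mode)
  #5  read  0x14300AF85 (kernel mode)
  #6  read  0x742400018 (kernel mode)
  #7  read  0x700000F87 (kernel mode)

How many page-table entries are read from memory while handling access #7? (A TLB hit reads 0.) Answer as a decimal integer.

Walk each access:
#0 VA=0x2C1419116 (r,kernel):
  L0: frame=0x2C idx=11 entry=0x30007 [P=1 RW=1 US=1 PS=0]
  L1: frame=0x30 idx=10 entry=0x33007 [P=1 RW=1 US=1 PS=0]
  L2: frame=0x33 idx=25 entry=0x36007 [P=1 RW=1 US=1 PS=0]
  → PA=0x36116  (3 entries read)
#1 VA=0x102E08B90 (r,kernel):
  L0: frame=0x2C idx=4 entry=0x37007 [P=1 RW=1 US=1 PS=0]
  L1: frame=0x37 idx=23 entry=0x3B007 [P=1 RW=1 US=1 PS=0]
  L2: frame=0x3B idx=8 entry=0x3F007 [P=1 RW=1 US=1 PS=0]
  → PA=0x3FB90  (3 entries read)
#2 VA=0x5836122A0 (r,kernel):
  L0: frame=0x2C idx=22 entry=0x43007 [P=1 RW=1 US=1 PS=0]
  L1: frame=0x43 idx=27 entry=0x45007 [P=1 RW=1 US=1 PS=0]
  L2: frame=0x45 idx=18 entry=0x46007 [P=1 RW=1 US=1 PS=0]
  → PA=0x462A0  (3 entries read)
#3 VA=0x5836122A0 (r,kernel):
  TLB hit vpn=0x583612 → PA=0x462A0
#4 VA=0x3615B2E (r,kernel):
  L0: frame=0x2C idx=0 entry=0x49007 [P=1 RW=1 US=1 PS=0]
  L1: frame=0x49 idx=27 entry=0x4A007 [P=1 RW=1 US=1 PS=0]
  L2: frame=0x4A idx=21 entry=0x4D007 [P=1 RW=1 US=1 PS=0]
  → PA=0x4DB2E  (3 entries read)
#5 VA=0x14300AF85 (r,kernel):
  L0: frame=0x2C idx=5 entry=0x50007 [P=1 RW=1 US=1 PS=0]
  L1: frame=0x50 idx=24 entry=0x52007 [P=1 RW=1 US=1 PS=0]
  L2: frame=0x52 idx=10 entry=0x56007 [P=1 RW=1 US=1 PS=0]
  → PA=0x56F85  (3 entries read)
#6 VA=0x742400018 (r,kernel):
  L0: frame=0x2C idx=29 entry=0x59007 [P=1 RW=1 US=1 PS=0]
  L1: frame=0x59 idx=18 entry=0x5B087 [P=1 RW=1 US=1 PS=1]
  → PA=0x5B018 (huge @L1)  (2 entries read)
#7 VA=0x700000F87 (r,kernel):
  L0: frame=0x2C idx=28 entry=0x71004 [P=0 RW=0 US=1 PS=0]
  ⇒ fault: PAGE_NOT_PRESENT  — 1 lookups

Entries read for #7: 1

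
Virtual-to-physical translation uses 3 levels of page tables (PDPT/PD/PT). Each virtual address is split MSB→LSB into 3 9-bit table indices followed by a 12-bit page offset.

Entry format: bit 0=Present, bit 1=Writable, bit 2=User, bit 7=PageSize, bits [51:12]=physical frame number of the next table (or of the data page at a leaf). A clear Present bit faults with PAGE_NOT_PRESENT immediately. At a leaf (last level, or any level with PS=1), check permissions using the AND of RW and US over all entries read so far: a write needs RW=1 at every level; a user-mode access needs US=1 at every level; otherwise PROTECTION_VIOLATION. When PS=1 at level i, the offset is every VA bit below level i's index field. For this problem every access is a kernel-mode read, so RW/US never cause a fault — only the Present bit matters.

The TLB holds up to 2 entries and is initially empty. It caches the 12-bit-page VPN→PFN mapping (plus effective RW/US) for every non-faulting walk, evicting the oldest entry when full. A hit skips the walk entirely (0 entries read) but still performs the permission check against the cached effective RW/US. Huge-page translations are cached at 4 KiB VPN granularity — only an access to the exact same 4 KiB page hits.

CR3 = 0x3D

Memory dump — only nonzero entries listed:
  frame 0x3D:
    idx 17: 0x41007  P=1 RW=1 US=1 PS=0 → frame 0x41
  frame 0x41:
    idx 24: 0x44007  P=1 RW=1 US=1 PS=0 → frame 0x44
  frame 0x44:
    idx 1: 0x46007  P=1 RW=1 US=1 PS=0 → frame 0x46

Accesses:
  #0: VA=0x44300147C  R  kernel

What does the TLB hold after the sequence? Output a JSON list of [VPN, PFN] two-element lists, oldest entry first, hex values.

Per-access translation:
#0 VA=0x44300147C (r,kernel):
  lvl0: tbl 0x3D, slot 17 ⇒ 0x41007 (P1/RW1/US1/PS0)
  lvl1: tbl 0x41, slot 24 ⇒ 0x44007 (P1/RW1/US1/PS0)
  lvl2: tbl 0x44, slot 1 ⇒ 0x46007 (P1/RW1/US1/PS0)
  ✓ 0x4647C  — 3 lookups

TLB: [["0x443001", "0x46"]]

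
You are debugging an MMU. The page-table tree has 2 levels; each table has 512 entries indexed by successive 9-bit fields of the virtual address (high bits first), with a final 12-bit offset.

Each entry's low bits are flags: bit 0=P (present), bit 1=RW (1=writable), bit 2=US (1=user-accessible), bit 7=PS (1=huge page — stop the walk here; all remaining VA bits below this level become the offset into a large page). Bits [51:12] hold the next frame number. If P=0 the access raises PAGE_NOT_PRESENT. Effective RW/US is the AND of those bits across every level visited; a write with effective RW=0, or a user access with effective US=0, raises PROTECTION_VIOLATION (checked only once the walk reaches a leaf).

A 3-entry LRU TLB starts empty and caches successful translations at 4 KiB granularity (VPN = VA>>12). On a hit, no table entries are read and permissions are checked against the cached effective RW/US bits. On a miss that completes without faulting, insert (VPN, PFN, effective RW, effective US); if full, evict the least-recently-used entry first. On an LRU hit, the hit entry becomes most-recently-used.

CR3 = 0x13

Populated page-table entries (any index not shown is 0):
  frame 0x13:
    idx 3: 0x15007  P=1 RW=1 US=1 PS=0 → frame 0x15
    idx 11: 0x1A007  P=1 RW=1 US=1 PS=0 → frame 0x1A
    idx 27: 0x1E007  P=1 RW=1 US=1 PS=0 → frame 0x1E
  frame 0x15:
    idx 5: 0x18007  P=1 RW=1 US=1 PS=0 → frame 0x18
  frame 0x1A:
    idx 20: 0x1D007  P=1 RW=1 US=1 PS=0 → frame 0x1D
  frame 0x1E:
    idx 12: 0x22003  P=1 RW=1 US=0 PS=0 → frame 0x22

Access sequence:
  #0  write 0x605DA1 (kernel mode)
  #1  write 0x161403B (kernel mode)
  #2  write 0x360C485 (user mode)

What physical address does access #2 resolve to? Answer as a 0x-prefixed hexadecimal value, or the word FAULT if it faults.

Walk each access:
#0 VA=0x605DA1 (w,kernel):
  lvl0: tbl 0x13, slot 3 ⇒ 0x15007 (P1/RW1/US1/PS0)
  lvl1: tbl 0x15, slot 5 ⇒ 0x18007 (P1/RW1/US1/PS0)
  → PA=0x18DA1  (2 entries read)
#1 VA=0x161403B (w,kernel):
  lvl0: tbl 0x13, slot 11 ⇒ 0x1A007 (P1/RW1/US1/PS0)
  lvl1: tbl 0x1A, slot 20 ⇒ 0x1D007 (P1/RW1/US1/PS0)
  → PA=0x1D03B  (2 entries read)
#2 VA=0x360C485 (w,user):
  lvl0: tbl 0x13, slot 27 ⇒ 0x1E007 (P1/RW1/US1/PS0)
  lvl1: tbl 0x1E, slot 12 ⇒ 0x22003 (P1/RW1/US0/PS0)
  → PROTECTION_VIOLATION  (2 entries read)

Access #2 PA: FAULT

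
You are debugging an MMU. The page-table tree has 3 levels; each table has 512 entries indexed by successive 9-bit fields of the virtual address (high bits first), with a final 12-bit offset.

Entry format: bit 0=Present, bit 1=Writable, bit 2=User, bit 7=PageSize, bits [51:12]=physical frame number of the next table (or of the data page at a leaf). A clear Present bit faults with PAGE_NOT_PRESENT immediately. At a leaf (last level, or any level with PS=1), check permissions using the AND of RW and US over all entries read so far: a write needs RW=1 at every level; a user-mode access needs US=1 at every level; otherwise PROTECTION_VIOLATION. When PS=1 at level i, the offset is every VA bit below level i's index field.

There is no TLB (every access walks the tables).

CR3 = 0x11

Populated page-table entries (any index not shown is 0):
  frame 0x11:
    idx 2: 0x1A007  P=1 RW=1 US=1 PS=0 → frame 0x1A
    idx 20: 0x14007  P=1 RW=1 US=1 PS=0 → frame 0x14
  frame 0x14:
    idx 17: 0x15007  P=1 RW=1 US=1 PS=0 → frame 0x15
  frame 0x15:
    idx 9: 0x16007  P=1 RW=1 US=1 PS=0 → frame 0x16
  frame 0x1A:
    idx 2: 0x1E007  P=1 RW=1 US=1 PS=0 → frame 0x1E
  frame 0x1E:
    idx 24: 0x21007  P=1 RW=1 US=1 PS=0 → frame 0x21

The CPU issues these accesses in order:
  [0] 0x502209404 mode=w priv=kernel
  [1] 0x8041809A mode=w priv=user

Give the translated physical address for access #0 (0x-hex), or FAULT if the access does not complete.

Per-access translation:
#0 VA=0x502209404 (w,kernel):
  [0] read 0x11 idx=20: raw=0x14007 flags P=1 W=1 U=1 S=0
  [1] read 0x14 idx=17: raw=0x15007 flags P=1 W=1 U=1 S=0
  [2] read 0x15 idx=9: raw=0x16007 flags P=1 W=1 U=1 S=0
  ⇒ phys 0x16404  [3 reads]
#1 VA=0x8041809A (w,user):
  [0] read 0x11 idx=2: raw=0x1A007 flags P=1 W=1 U=1 S=0
  [1] read 0x1A idx=2: raw=0x1E007 flags P=1 W=1 U=1 S=0
  [2] read 0x1E idx=24: raw=0x21007 flags P=1 W=1 U=1 S=0
  ⇒ phys 0x2109A  [3 reads]

Access #0 PA: 0x16404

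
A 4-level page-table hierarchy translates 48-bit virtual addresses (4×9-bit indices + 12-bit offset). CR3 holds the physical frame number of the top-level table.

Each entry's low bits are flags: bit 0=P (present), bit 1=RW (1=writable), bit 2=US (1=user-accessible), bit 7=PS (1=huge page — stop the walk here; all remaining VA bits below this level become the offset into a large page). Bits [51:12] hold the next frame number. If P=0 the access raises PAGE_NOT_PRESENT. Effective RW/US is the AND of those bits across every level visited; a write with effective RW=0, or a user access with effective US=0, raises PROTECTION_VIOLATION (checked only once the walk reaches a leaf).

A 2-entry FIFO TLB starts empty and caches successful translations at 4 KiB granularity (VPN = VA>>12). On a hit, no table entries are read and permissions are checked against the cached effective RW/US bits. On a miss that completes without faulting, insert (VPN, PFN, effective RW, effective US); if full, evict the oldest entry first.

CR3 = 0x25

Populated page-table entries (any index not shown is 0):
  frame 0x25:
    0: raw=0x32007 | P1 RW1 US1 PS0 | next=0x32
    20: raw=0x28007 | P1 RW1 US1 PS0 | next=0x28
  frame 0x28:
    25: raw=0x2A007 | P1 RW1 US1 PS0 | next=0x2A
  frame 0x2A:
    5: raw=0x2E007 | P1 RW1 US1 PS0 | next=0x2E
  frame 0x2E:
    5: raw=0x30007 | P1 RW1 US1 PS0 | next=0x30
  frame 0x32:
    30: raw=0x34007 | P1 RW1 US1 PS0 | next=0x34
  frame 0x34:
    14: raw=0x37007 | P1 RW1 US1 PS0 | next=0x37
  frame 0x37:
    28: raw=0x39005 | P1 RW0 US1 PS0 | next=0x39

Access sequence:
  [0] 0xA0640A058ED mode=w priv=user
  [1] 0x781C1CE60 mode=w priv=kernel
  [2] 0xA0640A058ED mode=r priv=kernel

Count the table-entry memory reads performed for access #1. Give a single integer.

Per-access translation:
#0 VA=0xA0640A058ED (w,user):
  [0] read 0x25 idx=20: raw=0x28007 flags P=1 W=1 U=1 S=0
  [1] read 0x28 idx=25: raw=0x2A007 flags P=1 W=1 U=1 S=0
  [2] read 0x2A idx=5: raw=0x2E007 flags P=1 W=1 U=1 S=0
  [3] read 0x2E idx=5: raw=0x30007 flags P=1 W=1 U=1 S=0
  ⇒ phys 0x308ED  [4 reads]
#1 VA=0x781C1CE60 (w,kernel):
  [0] read 0x25 idx=0: raw=0x32007 flags P=1 W=1 U=1 S=0
  [1] read 0x32 idx=30: raw=0x34007 flags P=1 W=1 U=1 S=0
  [2] read 0x34 idx=14: raw=0x37007 flags P=1 W=1 U=1 S=0
  [3] read 0x37 idx=28: raw=0x39005 flags P=1 W=0 U=1 S=0
  ⇒ fault: PROTECTION_VIOLATION  — 4 lookups
#2 VA=0xA0640A058ED (r,kernel):
  TLB hit vpn=0xA0640A05 → PA=0x308ED

Entries read for #1: 4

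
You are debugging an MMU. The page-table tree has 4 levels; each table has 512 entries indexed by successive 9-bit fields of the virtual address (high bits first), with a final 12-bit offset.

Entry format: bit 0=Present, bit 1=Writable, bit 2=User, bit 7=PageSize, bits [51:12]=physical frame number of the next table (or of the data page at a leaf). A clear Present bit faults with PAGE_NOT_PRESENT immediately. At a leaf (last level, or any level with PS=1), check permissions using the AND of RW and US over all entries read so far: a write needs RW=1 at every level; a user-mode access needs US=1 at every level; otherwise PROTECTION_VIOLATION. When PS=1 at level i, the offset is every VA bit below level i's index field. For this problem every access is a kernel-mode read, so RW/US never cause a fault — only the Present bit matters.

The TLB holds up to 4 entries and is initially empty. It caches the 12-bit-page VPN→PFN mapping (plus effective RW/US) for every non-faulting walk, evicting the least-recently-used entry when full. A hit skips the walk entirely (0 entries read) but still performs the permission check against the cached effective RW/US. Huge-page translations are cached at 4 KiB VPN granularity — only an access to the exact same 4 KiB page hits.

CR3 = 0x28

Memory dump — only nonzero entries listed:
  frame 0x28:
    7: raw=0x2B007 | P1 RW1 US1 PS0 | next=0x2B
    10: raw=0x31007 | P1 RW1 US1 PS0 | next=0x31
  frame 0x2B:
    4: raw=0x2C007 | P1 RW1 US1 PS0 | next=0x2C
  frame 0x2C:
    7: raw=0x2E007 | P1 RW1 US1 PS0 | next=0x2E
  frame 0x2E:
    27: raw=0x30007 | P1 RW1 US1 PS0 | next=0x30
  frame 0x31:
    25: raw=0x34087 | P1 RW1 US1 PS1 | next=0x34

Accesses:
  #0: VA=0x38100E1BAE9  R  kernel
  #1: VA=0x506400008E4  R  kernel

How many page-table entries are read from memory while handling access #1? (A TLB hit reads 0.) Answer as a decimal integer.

Trace:
#0 VA=0x38100E1BAE9 (r,kernel):
  [0] read 0x28 idx=7: raw=0x2B007 flags P=1 W=1 U=1 S=0
  [1] read 0x2B idx=4: raw=0x2C007 flags P=1 W=1 U=1 S=0
  [2] read 0x2C idx=7: raw=0x2E007 flags P=1 W=1 U=1 S=0
  [3] read 0x2E idx=27: raw=0x30007 flags P=1 W=1 U=1 S=0
  ⇒ phys 0x30AE9  [4 reads]
#1 VA=0x506400008E4 (r,kernel):
  [0] read 0x28 idx=10: raw=0x31007 flags P=1 W=1 U=1 S=0
  [1] read 0x31 idx=25: raw=0x34087 flags P=1 W=1 U=1 S=1
  ⇒ phys 0x348E4 (huge @L1)  [2 reads]

Entries read for #1: 2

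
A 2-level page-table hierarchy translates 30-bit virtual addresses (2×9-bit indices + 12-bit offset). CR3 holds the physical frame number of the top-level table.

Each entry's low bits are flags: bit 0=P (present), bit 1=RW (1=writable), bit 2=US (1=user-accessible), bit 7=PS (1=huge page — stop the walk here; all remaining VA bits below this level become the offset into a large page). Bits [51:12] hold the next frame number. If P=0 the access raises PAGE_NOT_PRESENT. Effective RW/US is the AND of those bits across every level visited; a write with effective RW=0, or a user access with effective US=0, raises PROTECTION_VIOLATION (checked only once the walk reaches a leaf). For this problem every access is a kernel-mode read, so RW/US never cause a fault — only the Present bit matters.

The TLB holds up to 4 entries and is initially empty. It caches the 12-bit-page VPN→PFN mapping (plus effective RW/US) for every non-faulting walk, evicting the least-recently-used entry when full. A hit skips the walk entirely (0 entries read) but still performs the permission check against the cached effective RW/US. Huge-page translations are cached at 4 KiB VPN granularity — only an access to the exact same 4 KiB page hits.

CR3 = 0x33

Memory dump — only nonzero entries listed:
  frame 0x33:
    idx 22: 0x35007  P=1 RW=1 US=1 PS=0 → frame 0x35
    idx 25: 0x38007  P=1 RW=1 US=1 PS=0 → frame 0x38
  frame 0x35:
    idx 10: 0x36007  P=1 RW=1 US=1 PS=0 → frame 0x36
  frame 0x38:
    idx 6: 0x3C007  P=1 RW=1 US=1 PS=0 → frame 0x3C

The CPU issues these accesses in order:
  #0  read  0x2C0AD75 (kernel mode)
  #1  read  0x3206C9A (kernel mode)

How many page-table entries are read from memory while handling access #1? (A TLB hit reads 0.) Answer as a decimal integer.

Per-access translation:
#0 VA=0x2C0AD75 (r,kernel):
  [0] read 0x33 idx=22: raw=0x35007 flags P=1 W=1 U=1 S=0
  [1] read 0x35 idx=10: raw=0x36007 flags P=1 W=1 U=1 S=0
  ✓ 0x36D75  — 2 lookups
#1 VA=0x3206C9A (r,kernel):
  [0] read 0x33 idx=25: raw=0x38007 flags P=1 W=1 U=1 S=0
  [1] read 0x38 idx=6: raw=0x3C007 flags P=1 W=1 U=1 S=0
  ✓ 0x3CC9A  — 2 lookups

Entries read for #1: 2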